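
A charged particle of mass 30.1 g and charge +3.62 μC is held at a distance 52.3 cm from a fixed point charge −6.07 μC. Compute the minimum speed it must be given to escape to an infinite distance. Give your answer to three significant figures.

To just escape, total mechanical energy must reach zero at infinity: ½mv²_min + U = 0, so ½mv²_min = −U = |kQq|/r.
|U| = |kQq|/r = (8.99×10⁹ N·m²/C²)(6.07×10⁻⁶)(3.62×10⁻⁶)/(0.523) = 0.378 J.
v_min = √(2|U|/m) = √(2·0.378/0.0301) = 5.01 m/s.

5.01 m/s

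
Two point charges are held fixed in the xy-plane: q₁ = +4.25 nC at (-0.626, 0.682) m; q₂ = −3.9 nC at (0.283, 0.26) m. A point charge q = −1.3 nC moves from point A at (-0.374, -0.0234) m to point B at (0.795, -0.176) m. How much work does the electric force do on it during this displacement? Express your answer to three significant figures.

The work done by the electric force is W_field = −ΔU = −q(V_B − V_A) = q(V_A − V_B).
At A: distances to the source charges are 0.749 m, 0.716 m; V_A = Σ kqᵢ/rᵢ = 2.01 V.
At B: distances to the source charges are 1.66 m, 0.672 m; V_B = Σ kqᵢ/rᵢ = -29.1 V.
ΔV = V_B − V_A = -31.1 V.
W_field = −qΔV = −(-1.30×10⁻⁹ C)(-31.1 V) = -4.05×10⁻⁸ J.

-4.05×10⁻⁸ J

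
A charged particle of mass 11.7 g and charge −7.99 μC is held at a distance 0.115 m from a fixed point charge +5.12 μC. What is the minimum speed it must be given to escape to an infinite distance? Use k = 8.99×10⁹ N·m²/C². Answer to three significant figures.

To just escape, total mechanical energy must reach zero at infinity: ½mv²_min + U = 0, so ½mv²_min = −U = |kQq|/r.
|U| = |kQq|/r = (8.99×10⁹ N·m²/C²)(5.12×10⁻⁶)(7.99×10⁻⁶)/(0.115) = 3.20 J.
v_min = √(2|U|/m) = √(2·3.20/0.0117) = 23.4 m/s.

23.4 m/s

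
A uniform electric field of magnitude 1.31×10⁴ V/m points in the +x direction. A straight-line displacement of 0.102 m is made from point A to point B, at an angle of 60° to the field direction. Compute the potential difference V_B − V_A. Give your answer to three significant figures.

Only the component of displacement along E changes the potential: ΔV = −E·d·cosθ.
ΔV = −(1.31×10⁴ V/m)(0.102 m)cos60° = -668 V.

-668 V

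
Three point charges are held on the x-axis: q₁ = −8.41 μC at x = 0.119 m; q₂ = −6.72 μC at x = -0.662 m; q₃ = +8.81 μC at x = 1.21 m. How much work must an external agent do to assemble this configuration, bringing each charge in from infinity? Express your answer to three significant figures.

-0.244 J

The work to assemble the configuration equals its total potential energy, U = Σ kqᵢqⱼ/rᵢⱼ over all pairs.
Pair separations: r₁₂ = 0.781 m, r₁₃ = 1.09 m, r₂₃ = 1.87 m.
U = (0.651) + (-0.611) + (-0.284) = -0.244 J.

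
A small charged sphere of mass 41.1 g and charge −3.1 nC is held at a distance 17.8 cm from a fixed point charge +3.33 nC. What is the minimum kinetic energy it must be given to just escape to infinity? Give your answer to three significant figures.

5.21×10⁻⁷ J

To just escape, total mechanical energy must reach zero at infinity: ½mv²_min + U = 0, so ½mv²_min = −U = |kQq|/r.
|U| = |kQq|/r = (8.99×10⁹ N·m²/C²)(3.33×10⁻⁹)(3.10×10⁻⁹)/(0.178) = 5.21×10⁻⁷ J.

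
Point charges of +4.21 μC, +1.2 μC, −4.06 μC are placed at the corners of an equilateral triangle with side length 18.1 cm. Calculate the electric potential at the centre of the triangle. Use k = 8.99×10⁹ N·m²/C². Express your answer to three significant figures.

The total potential is the scalar sum of each charge's contribution, V = Σ kqᵢ/rᵢ.
The distance from each vertex to the centroid is a/√3 = 0.105 m.
V = k[(4.21×10⁻⁶)/(0.105) + (1.20×10⁻⁶)/(0.105) + (-4.06×10⁻⁶)/(0.105)] = 1.16×10⁵ V.

1.16×10⁵ V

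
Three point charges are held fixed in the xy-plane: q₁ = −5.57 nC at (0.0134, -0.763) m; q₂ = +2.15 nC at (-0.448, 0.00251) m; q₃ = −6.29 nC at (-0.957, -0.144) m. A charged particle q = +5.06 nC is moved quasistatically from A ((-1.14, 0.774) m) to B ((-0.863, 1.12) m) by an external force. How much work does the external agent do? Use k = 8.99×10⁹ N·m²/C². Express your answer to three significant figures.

For quasistatic motion the external work equals the change in potential energy: W_ext = qΔV = q(V_B − V_A).
At A: distances to the source charges are 1.92 m, 1.04 m, 0.936 m; V_A = Σ kqᵢ/rᵢ = -67.8 V.
At B: distances to the source charges are 2.08 m, 1.19 m, 1.27 m; V_B = Σ kqᵢ/rᵢ = -52.5 V.
ΔV = V_B − V_A = 15.3 V.
W_ext = qΔV = (5.06×10⁻⁹ C)(15.3 V) = 7.75×10⁻⁸ J.

7.75×10⁻⁸ J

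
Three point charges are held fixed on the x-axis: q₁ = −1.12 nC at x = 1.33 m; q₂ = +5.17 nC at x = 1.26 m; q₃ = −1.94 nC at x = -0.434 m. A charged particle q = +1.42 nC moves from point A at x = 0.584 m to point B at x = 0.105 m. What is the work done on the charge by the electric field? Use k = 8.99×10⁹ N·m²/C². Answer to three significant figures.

The work done by the electric force is W_field = −ΔU = −q(V_B − V_A) = q(V_A − V_B).
At A: distances to the source charges are 0.746 m, 0.676 m, 1.02 m; V_A = Σ kqᵢ/rᵢ = 38.1 V.
At B: distances to the source charges are 1.23 m, 1.16 m, 0.539 m; V_B = Σ kqᵢ/rᵢ = -0.336 V.
ΔV = V_B − V_A = -38.5 V.
W_field = −qΔV = −(1.42×10⁻⁹ C)(-38.5 V) = 5.46×10⁻⁸ J.

5.46×10⁻⁸ J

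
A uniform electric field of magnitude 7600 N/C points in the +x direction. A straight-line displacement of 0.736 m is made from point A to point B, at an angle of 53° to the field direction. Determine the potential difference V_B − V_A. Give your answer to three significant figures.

-3370 V

Only the component of displacement along E changes the potential: ΔV = −E·d·cosθ.
ΔV = −(7600 V/m)(0.736 m)cos53° = -3370 V.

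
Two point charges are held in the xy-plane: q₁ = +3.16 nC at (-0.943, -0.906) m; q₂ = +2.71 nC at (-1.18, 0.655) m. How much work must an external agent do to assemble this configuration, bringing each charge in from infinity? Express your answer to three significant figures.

The assembly work is the sum of pairwise potential energies, U = Σ_{i<j} kqᵢqⱼ/rᵢⱼ.
Pair separations: r₁₂ = 1.58 m.
U = (4.88×10⁻⁸) = 4.88×10⁻⁸ J.

4.88×10⁻⁸ J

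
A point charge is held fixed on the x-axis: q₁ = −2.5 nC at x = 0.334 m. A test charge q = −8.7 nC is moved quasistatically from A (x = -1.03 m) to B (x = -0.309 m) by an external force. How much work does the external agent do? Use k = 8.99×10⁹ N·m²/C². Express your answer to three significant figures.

1.61×10⁻⁷ J

For quasistatic motion the external work equals the change in potential energy: W_ext = qΔV = q(V_B − V_A).
At A: distance to the source charge is 1.36 m; V_A = kq₁/r = -16.5 V.
At B: distance to the source charge is 0.643 m; V_B = kq₁/r = -35.0 V.
ΔV = V_B − V_A = -18.5 V.
W_ext = qΔV = (-8.70×10⁻⁹ C)(-18.5 V) = 1.61×10⁻⁷ J.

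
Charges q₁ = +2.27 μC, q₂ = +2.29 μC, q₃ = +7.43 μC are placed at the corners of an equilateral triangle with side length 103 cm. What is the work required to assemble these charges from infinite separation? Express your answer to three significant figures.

The work to assemble the configuration equals its total potential energy, U = Σ kqᵢqⱼ/rᵢⱼ over all pairs.
All three pair separations equal the side length, 1.03 m.
U = (0.0454) + (0.147) + (0.149) = 0.341 J.

0.341 J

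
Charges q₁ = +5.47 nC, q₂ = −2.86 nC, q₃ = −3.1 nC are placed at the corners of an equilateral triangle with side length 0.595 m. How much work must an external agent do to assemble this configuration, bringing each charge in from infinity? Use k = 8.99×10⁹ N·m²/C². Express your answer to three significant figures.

-3.59×10⁻⁷ J

The work to assemble the configuration equals its total potential energy, U = Σ kqᵢqⱼ/rᵢⱼ over all pairs.
All three pair separations equal the side length, 0.595 m.
U = (-2.36×10⁻⁷) + (-2.56×10⁻⁷) + (1.34×10⁻⁷) = -3.59×10⁻⁷ J.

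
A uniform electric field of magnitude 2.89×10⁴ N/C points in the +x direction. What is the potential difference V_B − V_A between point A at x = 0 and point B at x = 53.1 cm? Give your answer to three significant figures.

-1.53×10⁴ V

In a uniform field, potential decreases in the direction of E: V_B − V_A = −E·Δx.
V_B − V_A = −(2.89×10⁴ V/m)(0.531 m) = -1.53×10⁴ V.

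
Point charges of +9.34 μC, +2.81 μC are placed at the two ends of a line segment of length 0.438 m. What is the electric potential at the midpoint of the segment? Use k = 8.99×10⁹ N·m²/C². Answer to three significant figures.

The total potential is the scalar sum of each charge's contribution, V = Σ kqᵢ/rᵢ.
Each charge is 0.219 m from the midpoint.
V = k[(9.34×10⁻⁶)/(0.219) + (2.81×10⁻⁶)/(0.219)] = 4.99×10⁵ V.

4.99×10⁵ V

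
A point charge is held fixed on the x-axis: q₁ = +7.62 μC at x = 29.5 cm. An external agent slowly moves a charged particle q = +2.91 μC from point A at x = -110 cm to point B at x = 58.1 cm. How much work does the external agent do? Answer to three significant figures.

0.554 J

For quasistatic motion the external work equals the change in potential energy: W_ext = qΔV = q(V_B − V_A).
At A: distance to the source charge is 1.40 m; V_A = kq₁/r = 4.91×10⁴ V.
At B: distance to the source charge is 0.286 m; V_B = kq₁/r = 2.40×10⁵ V.
ΔV = V_B − V_A = 1.90×10⁵ V.
W_ext = qΔV = (2.91×10⁻⁶ C)(1.90×10⁵ V) = 0.554 J.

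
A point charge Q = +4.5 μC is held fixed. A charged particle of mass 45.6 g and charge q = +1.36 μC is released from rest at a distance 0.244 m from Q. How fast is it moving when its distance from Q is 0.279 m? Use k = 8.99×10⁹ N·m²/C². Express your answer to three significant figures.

Only the electrostatic force acts, so mechanical energy is conserved: ½mv² = U₁ − U₂ = kQq(1/r₁ − 1/r₂).
U₁ − U₂ = (8.99×10⁹ N·m²/C²)(4.50×10⁻⁶ C)(1.36×10⁻⁶ C)(1/0.244 − 1/0.279) = 0.0283 J.
v = √(2·0.0283/0.0456) = 1.11 m/s.

1.11 m/s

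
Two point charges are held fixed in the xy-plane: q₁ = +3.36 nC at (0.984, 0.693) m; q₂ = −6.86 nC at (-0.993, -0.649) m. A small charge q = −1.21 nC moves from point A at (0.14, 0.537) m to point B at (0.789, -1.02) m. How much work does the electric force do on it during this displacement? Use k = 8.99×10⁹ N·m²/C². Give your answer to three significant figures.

-1.69×10⁻⁸ J

The work done by the electric force is W_field = −ΔU = −q(V_B − V_A) = q(V_A − V_B).
At A: distances to the source charges are 0.858 m, 1.64 m; V_A = Σ kqᵢ/rᵢ = -2.41 V.
At B: distances to the source charges are 1.72 m, 1.82 m; V_B = Σ kqᵢ/rᵢ = -16.4 V.
ΔV = V_B − V_A = -14.0 V.
W_field = −qΔV = −(-1.21×10⁻⁹ C)(-14.0 V) = -1.69×10⁻⁸ J.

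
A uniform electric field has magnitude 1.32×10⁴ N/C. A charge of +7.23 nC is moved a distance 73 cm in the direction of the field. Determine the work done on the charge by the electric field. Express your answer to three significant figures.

The potential change for a displacement 73 cm in the direction of the field is ΔV = −Ed = -9640 V.
W_field = −qΔV = 6.97×10⁻⁵ J.

6.97×10⁻⁵ J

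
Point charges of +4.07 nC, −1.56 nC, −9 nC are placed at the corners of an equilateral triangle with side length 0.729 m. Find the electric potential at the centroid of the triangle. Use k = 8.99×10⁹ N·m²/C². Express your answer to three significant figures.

-139 V

The total potential is the scalar sum of each charge's contribution, V = Σ kqᵢ/rᵢ.
The distance from each vertex to the centroid is a/√3 = 0.421 m.
V = k[(4.07×10⁻⁹)/(0.421) + (-1.56×10⁻⁹)/(0.421) + (-9.00×10⁻⁹)/(0.421)] = -139 V.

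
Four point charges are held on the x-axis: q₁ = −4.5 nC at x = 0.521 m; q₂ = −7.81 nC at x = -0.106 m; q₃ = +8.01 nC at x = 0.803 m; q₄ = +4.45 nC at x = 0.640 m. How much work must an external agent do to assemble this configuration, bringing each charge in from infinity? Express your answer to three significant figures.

-1.23×10⁻⁶ J

The assembly work is the sum of pairwise potential energies, U = Σ_{i<j} kqᵢqⱼ/rᵢⱼ.
Pair separations: r₁₂ = 0.627 m, r₁₃ = 0.282 m, r₁₄ = 0.119 m, r₂₃ = 0.909 m, r₂₄ = 0.746 m, r₃₄ = 0.163 m.
Summing all 6 pair terms gives U = -1.23×10⁻⁶ J.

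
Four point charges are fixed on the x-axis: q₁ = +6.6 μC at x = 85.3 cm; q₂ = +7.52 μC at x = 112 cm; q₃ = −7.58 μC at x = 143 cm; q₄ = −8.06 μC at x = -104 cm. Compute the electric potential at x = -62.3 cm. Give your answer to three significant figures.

-1.28×10⁵ V

Electric potential is a scalar, so the contributions from each charge add algebraically: V = Σ kqᵢ/rᵢ.
Distances from the field point to each charge: r₁ = 1.48 m, r₂ = 1.74 m, r₃ = 2.05 m, r₄ = 0.417 m.
V = k[(6.60×10⁻⁶)/(1.48) + (7.52×10⁻⁶)/(1.74) + (-7.58×10⁻⁶)/(2.05) + (-8.06×10⁻⁶)/(0.417)] = -1.28×10⁵ V.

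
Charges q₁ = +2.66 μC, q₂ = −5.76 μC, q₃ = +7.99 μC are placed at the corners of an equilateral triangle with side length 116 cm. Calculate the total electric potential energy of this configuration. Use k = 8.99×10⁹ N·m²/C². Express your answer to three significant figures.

The assembly work is the sum of pairwise potential energies, U = Σ_{i<j} kqᵢqⱼ/rᵢⱼ.
All three pair separations equal the side length, 1.16 m.
U = (-0.119) + (0.165) + (-0.357) = -0.311 J.

-0.311 J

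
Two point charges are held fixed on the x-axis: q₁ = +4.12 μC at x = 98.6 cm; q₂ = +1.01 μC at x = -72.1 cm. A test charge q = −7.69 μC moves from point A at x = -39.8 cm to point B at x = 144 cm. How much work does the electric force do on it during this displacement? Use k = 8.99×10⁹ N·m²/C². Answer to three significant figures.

The work done by the electric force is W_field = −ΔU = −q(V_B − V_A) = q(V_A − V_B).
At A: distances to the source charges are 1.38 m, 0.323 m; V_A = Σ kqᵢ/rᵢ = 5.49×10⁴ V.
At B: distances to the source charges are 0.454 m, 2.16 m; V_B = Σ kqᵢ/rᵢ = 8.58×10⁴ V.
ΔV = V_B − V_A = 3.09×10⁴ V.
W_field = −qΔV = −(-7.69×10⁻⁶ C)(3.09×10⁴ V) = 0.238 J.

0.238 J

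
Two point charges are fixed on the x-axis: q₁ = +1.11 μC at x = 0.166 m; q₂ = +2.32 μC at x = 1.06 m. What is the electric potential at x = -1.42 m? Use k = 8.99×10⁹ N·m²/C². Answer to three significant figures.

Electric potential is a scalar, so the contributions from each charge add algebraically: V = Σ kqᵢ/rᵢ.
Distances from the field point to each charge: r₁ = 1.59 m, r₂ = 2.48 m.
V = k[(1.11×10⁻⁶)/(1.59) + (2.32×10⁻⁶)/(2.48)] = 1.47×10⁴ V.

1.47×10⁴ V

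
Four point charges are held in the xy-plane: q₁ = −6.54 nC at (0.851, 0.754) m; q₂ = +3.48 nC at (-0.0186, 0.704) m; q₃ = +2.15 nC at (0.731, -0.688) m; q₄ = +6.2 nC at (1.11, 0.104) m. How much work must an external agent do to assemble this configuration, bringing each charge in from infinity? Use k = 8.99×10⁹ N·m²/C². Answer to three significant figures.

The assembly work is the sum of pairwise potential energies, U = Σ_{i<j} kqᵢqⱼ/rᵢⱼ.
Pair separations: r₁₂ = 0.871 m, r₁₃ = 1.45 m, r₁₄ = 0.700 m, r₂₃ = 1.58 m, r₂₄ = 1.28 m, r₃₄ = 0.878 m.
Summing all 6 pair terms gives U = -5.12×10⁻⁷ J.

-5.12×10⁻⁷ J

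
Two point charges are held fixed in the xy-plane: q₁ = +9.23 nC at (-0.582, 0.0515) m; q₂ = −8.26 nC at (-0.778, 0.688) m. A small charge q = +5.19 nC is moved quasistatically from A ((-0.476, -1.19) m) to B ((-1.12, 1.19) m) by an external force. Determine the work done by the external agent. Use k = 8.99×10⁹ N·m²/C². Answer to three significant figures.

For quasistatic motion the external work equals the change in potential energy: W_ext = qΔV = q(V_B − V_A).
At A: distances to the source charges are 1.25 m, 1.90 m; V_A = Σ kqᵢ/rᵢ = 27.6 V.
At B: distances to the source charges are 1.26 m, 0.607 m; V_B = Σ kqᵢ/rᵢ = -56.4 V.
ΔV = V_B − V_A = -83.9 V.
W_ext = qΔV = (5.19×10⁻⁹ C)(-83.9 V) = -4.35×10⁻⁷ J.

-4.35×10⁻⁷ J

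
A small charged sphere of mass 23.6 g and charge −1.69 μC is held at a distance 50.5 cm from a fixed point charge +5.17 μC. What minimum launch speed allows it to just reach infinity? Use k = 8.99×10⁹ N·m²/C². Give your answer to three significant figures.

To just escape, total mechanical energy must reach zero at infinity: ½mv²_min + U = 0, so ½mv²_min = −U = |kQq|/r.
|U| = |kQq|/r = (8.99×10⁹ N·m²/C²)(5.17×10⁻⁶)(1.69×10⁻⁶)/(0.505) = 0.156 J.
v_min = √(2|U|/m) = √(2·0.156/0.0236) = 3.63 m/s.

3.63 m/s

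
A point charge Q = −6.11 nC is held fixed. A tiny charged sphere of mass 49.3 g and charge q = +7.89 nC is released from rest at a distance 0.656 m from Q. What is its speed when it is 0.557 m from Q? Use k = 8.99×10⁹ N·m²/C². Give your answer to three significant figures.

Only the electrostatic force acts, so mechanical energy is conserved: ½mv² = U₁ − U₂ = kQq(1/r₁ − 1/r₂).
U₁ − U₂ = (8.99×10⁹ N·m²/C²)(-6.11×10⁻⁹ C)(7.89×10⁻⁹ C)(1/0.656 − 1/0.557) = 1.17×10⁻⁷ J.
v = √(2·1.17×10⁻⁷/0.0493) = 2.18×10⁻³ m/s.

2.18×10⁻³ m/s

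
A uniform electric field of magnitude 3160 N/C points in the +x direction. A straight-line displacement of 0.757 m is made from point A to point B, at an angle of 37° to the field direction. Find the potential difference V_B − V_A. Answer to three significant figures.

-1910 V

Only the component of displacement along E changes the potential: ΔV = −E·d·cosθ.
ΔV = −(3160 V/m)(0.757 m)cos37° = -1910 V.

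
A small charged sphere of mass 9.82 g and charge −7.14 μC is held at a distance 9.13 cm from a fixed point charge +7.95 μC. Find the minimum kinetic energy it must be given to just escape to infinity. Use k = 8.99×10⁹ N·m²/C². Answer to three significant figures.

To just escape, total mechanical energy must reach zero at infinity: ½mv²_min + U = 0, so ½mv²_min = −U = |kQq|/r.
|U| = |kQq|/r = (8.99×10⁹ N·m²/C²)(7.95×10⁻⁶)(7.14×10⁻⁶)/(0.0913) = 5.59 J.

5.59 J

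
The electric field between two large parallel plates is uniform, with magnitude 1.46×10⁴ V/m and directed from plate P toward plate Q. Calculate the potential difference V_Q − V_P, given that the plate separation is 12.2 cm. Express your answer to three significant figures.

-1780 V

In a uniform field, potential decreases in the direction of E: ΔV = −E·d for a displacement d parallel to E.
Going from P to Q is a displacement of 12.2 cm along the field, so V_Q − V_P = −Ed = -1780 V.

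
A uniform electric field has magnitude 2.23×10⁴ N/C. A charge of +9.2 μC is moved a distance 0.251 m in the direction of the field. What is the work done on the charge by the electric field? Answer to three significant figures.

The potential change for a displacement 0.251 m in the direction of the field is ΔV = −Ed = -5600 V.
W_field = −qΔV = 0.0515 J.

0.0515 J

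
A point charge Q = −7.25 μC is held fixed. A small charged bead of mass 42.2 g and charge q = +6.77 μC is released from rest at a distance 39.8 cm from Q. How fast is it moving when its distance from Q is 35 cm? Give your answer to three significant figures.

2.68 m/s

Only the electrostatic force acts, so mechanical energy is conserved: ½mv² = U₁ − U₂ = kQq(1/r₁ − 1/r₂).
U₁ − U₂ = (8.99×10⁹ N·m²/C²)(-7.25×10⁻⁶ C)(6.77×10⁻⁶ C)(1/0.398 − 1/0.350) = 0.152 J.
v = √(2·0.152/0.0422) = 2.68 m/s.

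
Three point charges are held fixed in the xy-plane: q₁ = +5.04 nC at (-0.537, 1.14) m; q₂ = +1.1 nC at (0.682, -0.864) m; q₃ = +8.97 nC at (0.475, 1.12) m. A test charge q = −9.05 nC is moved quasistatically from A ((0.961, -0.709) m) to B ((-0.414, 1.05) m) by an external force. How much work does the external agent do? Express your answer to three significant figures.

-2.71×10⁻⁶ J

For quasistatic motion the external work equals the change in potential energy: W_ext = qΔV = q(V_B − V_A).
At A: distances to the source charges are 2.38 m, 0.319 m, 1.89 m; V_A = Σ kqᵢ/rᵢ = 92.6 V.
At B: distances to the source charges are 0.152 m, 2.21 m, 0.892 m; V_B = Σ kqᵢ/rᵢ = 392 V.
ΔV = V_B − V_A = 300 V.
W_ext = qΔV = (-9.05×10⁻⁹ C)(300 V) = -2.71×10⁻⁶ J.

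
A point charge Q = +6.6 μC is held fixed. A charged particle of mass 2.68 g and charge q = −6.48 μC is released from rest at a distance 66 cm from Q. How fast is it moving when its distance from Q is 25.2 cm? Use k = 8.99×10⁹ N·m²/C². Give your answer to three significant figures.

26.5 m/s

Only the electrostatic force acts, so mechanical energy is conserved: ½mv² = U₁ − U₂ = kQq(1/r₁ − 1/r₂).
U₁ − U₂ = (8.99×10⁹ N·m²/C²)(6.60×10⁻⁶ C)(-6.48×10⁻⁶ C)(1/0.660 − 1/0.252) = 0.943 J.
v = √(2·0.943/2.68×10⁻³) = 26.5 m/s.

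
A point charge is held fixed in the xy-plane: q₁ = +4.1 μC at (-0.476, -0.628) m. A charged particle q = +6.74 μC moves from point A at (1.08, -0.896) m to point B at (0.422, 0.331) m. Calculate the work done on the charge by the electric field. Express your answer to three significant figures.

The work done by the electric force is W_field = −ΔU = −q(V_B − V_A) = q(V_A − V_B).
At A: distance to the source charge is 1.58 m; V_A = kq₁/r = 2.33×10⁴ V.
At B: distance to the source charge is 1.31 m; V_B = kq₁/r = 2.81×10⁴ V.
ΔV = V_B − V_A = 4710 V.
W_field = −qΔV = −(6.74×10⁻⁶ C)(4710 V) = -0.0317 J.

-0.0317 J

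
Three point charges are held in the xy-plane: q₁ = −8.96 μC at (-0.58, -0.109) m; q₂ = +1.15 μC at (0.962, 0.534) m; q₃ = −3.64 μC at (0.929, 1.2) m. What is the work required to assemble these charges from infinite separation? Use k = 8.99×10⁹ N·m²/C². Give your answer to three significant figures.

0.0349 J

The work to assemble the configuration equals its total potential energy, U = Σ kqᵢqⱼ/rᵢⱼ over all pairs.
Pair separations: r₁₂ = 1.67 m, r₁₃ = 2.00 m, r₂₃ = 0.667 m.
U = (-0.0554) + (0.147) + (-0.0564) = 0.0349 J.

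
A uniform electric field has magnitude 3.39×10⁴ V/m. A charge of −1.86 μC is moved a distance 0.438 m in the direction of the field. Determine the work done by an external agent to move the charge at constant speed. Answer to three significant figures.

The potential change for a displacement 0.438 m in the direction of the field is ΔV = −Ed = -1.48×10⁴ V.
W_ext = qΔV = 0.0276 J.

0.0276 J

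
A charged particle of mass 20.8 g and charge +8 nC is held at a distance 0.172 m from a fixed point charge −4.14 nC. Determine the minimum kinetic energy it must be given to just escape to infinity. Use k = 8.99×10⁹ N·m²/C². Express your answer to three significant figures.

1.73×10⁻⁶ J

To just escape, total mechanical energy must reach zero at infinity: ½mv²_min + U = 0, so ½mv²_min = −U = |kQq|/r.
|U| = |kQq|/r = (8.99×10⁹ N·m²/C²)(4.14×10⁻⁹)(8.00×10⁻⁹)/(0.172) = 1.73×10⁻⁶ J.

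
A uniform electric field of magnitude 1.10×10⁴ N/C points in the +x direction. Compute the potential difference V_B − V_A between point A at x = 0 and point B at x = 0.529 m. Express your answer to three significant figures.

In a uniform field, potential decreases in the direction of E: V_B − V_A = −E·Δx.
V_B − V_A = −(1.10×10⁴ V/m)(0.529 m) = -5820 V.

-5820 V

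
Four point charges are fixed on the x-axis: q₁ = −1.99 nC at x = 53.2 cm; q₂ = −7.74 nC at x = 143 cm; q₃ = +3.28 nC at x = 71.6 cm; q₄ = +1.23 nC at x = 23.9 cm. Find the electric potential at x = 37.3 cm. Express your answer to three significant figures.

-9.86 V

Electric potential is a scalar, so the contributions from each charge add algebraically: V = Σ kqᵢ/rᵢ.
Distances from the field point to each charge: r₁ = 0.159 m, r₂ = 1.06 m, r₃ = 0.343 m, r₄ = 0.134 m.
V = k[(-1.99×10⁻⁹)/(0.159) + (-7.74×10⁻⁹)/(1.06) + (3.28×10⁻⁹)/(0.343) + (1.23×10⁻⁹)/(0.134)] = -9.86 V.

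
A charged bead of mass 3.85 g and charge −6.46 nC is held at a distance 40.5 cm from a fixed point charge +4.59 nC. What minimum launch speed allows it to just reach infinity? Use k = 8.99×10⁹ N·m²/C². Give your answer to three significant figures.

0.0185 m/s

To just escape, total mechanical energy must reach zero at infinity: ½mv²_min + U = 0, so ½mv²_min = −U = |kQq|/r.
|U| = |kQq|/r = (8.99×10⁹ N·m²/C²)(4.59×10⁻⁹)(6.46×10⁻⁹)/(0.405) = 6.58×10⁻⁷ J.
v_min = √(2|U|/m) = √(2·6.58×10⁻⁷/3.85×10⁻³) = 0.0185 m/s.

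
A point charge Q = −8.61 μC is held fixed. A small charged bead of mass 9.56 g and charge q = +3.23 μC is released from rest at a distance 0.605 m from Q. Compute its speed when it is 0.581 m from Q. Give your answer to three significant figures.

Only the electrostatic force acts, so mechanical energy is conserved: ½mv² = U₁ − U₂ = kQq(1/r₁ − 1/r₂).
U₁ − U₂ = (8.99×10⁹ N·m²/C²)(-8.61×10⁻⁶ C)(3.23×10⁻⁶ C)(1/0.605 − 1/0.581) = 0.0171 J.
v = √(2·0.0171/9.56×10⁻³) = 1.89 m/s.

1.89 m/s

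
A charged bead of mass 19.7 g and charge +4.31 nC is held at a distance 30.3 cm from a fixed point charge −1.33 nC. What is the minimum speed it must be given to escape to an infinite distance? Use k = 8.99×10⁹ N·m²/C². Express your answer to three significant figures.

4.16×10⁻³ m/s

To just escape, total mechanical energy must reach zero at infinity: ½mv²_min + U = 0, so ½mv²_min = −U = |kQq|/r.
|U| = |kQq|/r = (8.99×10⁹ N·m²/C²)(1.33×10⁻⁹)(4.31×10⁻⁹)/(0.303) = 1.70×10⁻⁷ J.
v_min = √(2|U|/m) = √(2·1.70×10⁻⁷/0.0197) = 4.16×10⁻³ m/s.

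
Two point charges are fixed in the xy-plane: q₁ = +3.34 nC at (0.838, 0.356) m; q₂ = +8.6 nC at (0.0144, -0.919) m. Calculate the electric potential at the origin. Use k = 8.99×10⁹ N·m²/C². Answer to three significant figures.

117 V

Electric potential is a scalar, so the contributions from each charge add algebraically: V = Σ kqᵢ/rᵢ.
Distances from the field point to each charge: r₁ = 0.910 m, r₂ = 0.919 m.
V = k[(3.34×10⁻⁹)/(0.910) + (8.60×10⁻⁹)/(0.919)] = 117 V.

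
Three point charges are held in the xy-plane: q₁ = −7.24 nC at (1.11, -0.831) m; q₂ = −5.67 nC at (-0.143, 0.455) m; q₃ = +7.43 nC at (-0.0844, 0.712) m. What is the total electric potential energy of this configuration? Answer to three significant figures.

The work to assemble the configuration equals its total potential energy, U = Σ kqᵢqⱼ/rᵢⱼ over all pairs.
Pair separations: r₁₂ = 1.80 m, r₁₃ = 1.95 m, r₂₃ = 0.264 m.
U = (2.06×10⁻⁷) + (-2.48×10⁻⁷) + (-1.44×10⁻⁶) = -1.48×10⁻⁶ J.

-1.48×10⁻⁶ J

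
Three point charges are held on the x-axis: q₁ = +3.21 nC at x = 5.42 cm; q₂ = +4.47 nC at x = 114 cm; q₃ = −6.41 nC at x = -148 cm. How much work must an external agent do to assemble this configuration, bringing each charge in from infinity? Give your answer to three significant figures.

The assembly work is the sum of pairwise potential energies, U = Σ_{i<j} kqᵢqⱼ/rᵢⱼ.
Pair separations: r₁₂ = 1.09 m, r₁₃ = 1.53 m, r₂₃ = 2.62 m.
U = (1.19×10⁻⁷) + (-1.21×10⁻⁷) + (-9.83×10⁻⁸) = -1.00×10⁻⁷ J.

-1.00×10⁻⁷ J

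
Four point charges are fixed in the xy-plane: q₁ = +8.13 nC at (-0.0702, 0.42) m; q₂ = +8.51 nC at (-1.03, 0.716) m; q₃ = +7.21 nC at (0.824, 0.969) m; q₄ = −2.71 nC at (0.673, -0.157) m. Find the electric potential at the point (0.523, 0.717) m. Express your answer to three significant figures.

297 V

Electric potential is a scalar, so the contributions from each charge add algebraically: V = Σ kqᵢ/rᵢ.
Distances from the field point to each charge: r₁ = 0.663 m, r₂ = 1.55 m, r₃ = 0.393 m, r₄ = 0.887 m.
V = k[(8.13×10⁻⁹)/(0.663) + (8.51×10⁻⁹)/(1.55) + (7.21×10⁻⁹)/(0.393) + (-2.71×10⁻⁹)/(0.887)] = 297 V.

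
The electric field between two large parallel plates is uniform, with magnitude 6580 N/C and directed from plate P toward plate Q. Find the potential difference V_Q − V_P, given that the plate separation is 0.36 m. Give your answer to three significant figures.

-2370 V

In a uniform field, potential decreases in the direction of E: ΔV = −E·d for a displacement d parallel to E.
Going from P to Q is a displacement of 0.36 m along the field, so V_Q − V_P = −Ed = -2370 V.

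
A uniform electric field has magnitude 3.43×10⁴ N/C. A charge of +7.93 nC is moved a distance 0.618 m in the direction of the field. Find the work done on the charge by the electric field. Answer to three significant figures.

The potential change for a displacement 0.618 m in the direction of the field is ΔV = −Ed = -2.12×10⁴ V.
W_field = −qΔV = 1.68×10⁻⁴ J.

1.68×10⁻⁴ J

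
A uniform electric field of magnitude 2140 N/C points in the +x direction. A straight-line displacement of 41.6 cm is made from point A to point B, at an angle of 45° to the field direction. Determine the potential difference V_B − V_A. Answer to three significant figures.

-629 V

Only the component of displacement along E changes the potential: ΔV = −E·d·cosθ.
ΔV = −(2140 V/m)(0.416 m)cos45° = -629 V.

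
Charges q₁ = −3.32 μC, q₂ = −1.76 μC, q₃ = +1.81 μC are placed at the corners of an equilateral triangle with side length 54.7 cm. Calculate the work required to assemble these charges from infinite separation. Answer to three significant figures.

The assembly work is the sum of pairwise potential energies, U = Σ_{i<j} kqᵢqⱼ/rᵢⱼ.
All three pair separations equal the side length, 0.547 m.
U = (0.0960) + (-0.0988) + (-0.0524) = -0.0551 J.

-0.0551 J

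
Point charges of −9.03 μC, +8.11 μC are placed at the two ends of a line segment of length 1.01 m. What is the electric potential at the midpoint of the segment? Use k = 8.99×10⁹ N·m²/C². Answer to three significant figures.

-1.64×10⁴ V

The total potential is the scalar sum of each charge's contribution, V = Σ kqᵢ/rᵢ.
Each charge is 0.505 m from the midpoint.
V = k[(-9.03×10⁻⁶)/(0.505) + (8.11×10⁻⁶)/(0.505)] = -1.64×10⁴ V.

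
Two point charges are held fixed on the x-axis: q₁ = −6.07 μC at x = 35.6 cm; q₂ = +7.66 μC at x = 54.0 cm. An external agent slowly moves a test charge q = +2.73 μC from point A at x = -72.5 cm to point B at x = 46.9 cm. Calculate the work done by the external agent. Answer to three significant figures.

1.32 J

For quasistatic motion the external work equals the change in potential energy: W_ext = qΔV = q(V_B − V_A).
At A: distances to the source charges are 1.08 m, 1.27 m; V_A = Σ kqᵢ/rᵢ = 3960 V.
At B: distances to the source charges are 0.113 m, 0.0710 m; V_B = Σ kqᵢ/rᵢ = 4.87×10⁵ V.
ΔV = V_B − V_A = 4.83×10⁵ V.
W_ext = qΔV = (2.73×10⁻⁶ C)(4.83×10⁵ V) = 1.32 J.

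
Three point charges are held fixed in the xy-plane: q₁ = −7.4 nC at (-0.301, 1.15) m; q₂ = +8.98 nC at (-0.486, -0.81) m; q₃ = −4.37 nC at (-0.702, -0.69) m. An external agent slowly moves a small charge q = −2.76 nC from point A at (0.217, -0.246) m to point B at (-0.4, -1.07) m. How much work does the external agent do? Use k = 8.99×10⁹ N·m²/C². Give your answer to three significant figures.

For quasistatic motion the external work equals the change in potential energy: W_ext = qΔV = q(V_B − V_A).
At A: distances to the source charges are 1.49 m, 0.901 m, 1.02 m; V_A = Σ kqᵢ/rᵢ = 6.40 V.
At B: distances to the source charges are 2.22 m, 0.274 m, 0.485 m; V_B = Σ kqᵢ/rᵢ = 184 V.
ΔV = V_B − V_A = 178 V.
W_ext = qΔV = (-2.76×10⁻⁹ C)(178 V) = -4.90×10⁻⁷ J.

-4.90×10⁻⁷ J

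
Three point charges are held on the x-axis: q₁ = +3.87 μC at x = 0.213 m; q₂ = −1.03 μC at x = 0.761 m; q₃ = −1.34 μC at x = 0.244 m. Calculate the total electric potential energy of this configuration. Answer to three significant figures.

-1.55 J

The work to assemble the configuration equals its total potential energy, U = Σ kqᵢqⱼ/rᵢⱼ over all pairs.
Pair separations: r₁₂ = 0.548 m, r₁₃ = 0.0310 m, r₂₃ = 0.517 m.
U = (-0.0654) + (-1.50) + (0.0240) = -1.55 J.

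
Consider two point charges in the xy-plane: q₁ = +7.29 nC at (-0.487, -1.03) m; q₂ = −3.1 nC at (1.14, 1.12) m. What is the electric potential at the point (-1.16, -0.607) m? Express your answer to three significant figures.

The total potential is the scalar sum of each charge's contribution, V = Σ kqᵢ/rᵢ.
Distances from the field point to each charge: r₁ = 0.795 m, r₂ = 2.88 m.
V = k[(7.29×10⁻⁹)/(0.795) + (-3.10×10⁻⁹)/(2.88)] = 72.8 V.

72.8 V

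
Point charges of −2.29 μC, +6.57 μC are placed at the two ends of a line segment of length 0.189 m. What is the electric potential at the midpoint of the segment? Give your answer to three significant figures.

4.07×10⁵ V

The total potential is the scalar sum of each charge's contribution, V = Σ kqᵢ/rᵢ.
Each charge is 0.0945 m from the midpoint.
V = k[(-2.29×10⁻⁶)/(0.0945) + (6.57×10⁻⁶)/(0.0945)] = 4.07×10⁵ V.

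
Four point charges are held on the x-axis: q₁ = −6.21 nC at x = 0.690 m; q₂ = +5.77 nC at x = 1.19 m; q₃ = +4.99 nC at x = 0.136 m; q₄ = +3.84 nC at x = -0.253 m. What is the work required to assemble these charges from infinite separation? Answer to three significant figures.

The assembly work is the sum of pairwise potential energies, U = Σ_{i<j} kqᵢqⱼ/rᵢⱼ.
Pair separations: r₁₂ = 0.500 m, r₁₃ = 0.554 m, r₁₄ = 0.943 m, r₂₃ = 1.05 m, r₂₄ = 1.44 m, r₃₄ = 0.389 m.
Summing all 6 pair terms gives U = -5.48×10⁻⁷ J.

-5.48×10⁻⁷ J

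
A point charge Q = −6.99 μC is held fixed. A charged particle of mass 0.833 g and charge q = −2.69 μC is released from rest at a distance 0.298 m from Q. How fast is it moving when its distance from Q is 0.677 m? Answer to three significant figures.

27.6 m/s

Only the electrostatic force acts, so mechanical energy is conserved: ½mv² = U₁ − U₂ = kQq(1/r₁ − 1/r₂).
U₁ − U₂ = (8.99×10⁹ N·m²/C²)(-6.99×10⁻⁶ C)(-2.69×10⁻⁶ C)(1/0.298 − 1/0.677) = 0.318 J.
v = √(2·0.318/8.33×10⁻⁴) = 27.6 m/s.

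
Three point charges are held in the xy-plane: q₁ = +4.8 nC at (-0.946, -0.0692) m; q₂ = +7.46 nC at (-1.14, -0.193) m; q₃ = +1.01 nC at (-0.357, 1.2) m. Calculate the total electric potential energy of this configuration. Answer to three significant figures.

The assembly work is the sum of pairwise potential energies, U = Σ_{i<j} kqᵢqⱼ/rᵢⱼ.
Pair separations: r₁₂ = 0.230 m, r₁₃ = 1.40 m, r₂₃ = 1.60 m.
U = (1.40×10⁻⁶) + (3.11×10⁻⁸) + (4.24×10⁻⁸) = 1.47×10⁻⁶ J.

1.47×10⁻⁶ J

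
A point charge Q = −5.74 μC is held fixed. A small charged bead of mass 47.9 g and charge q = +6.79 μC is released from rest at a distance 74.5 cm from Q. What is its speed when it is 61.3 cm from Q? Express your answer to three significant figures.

Only the electrostatic force acts, so mechanical energy is conserved: ½mv² = U₁ − U₂ = kQq(1/r₁ − 1/r₂).
U₁ − U₂ = (8.99×10⁹ N·m²/C²)(-5.74×10⁻⁶ C)(6.79×10⁻⁶ C)(1/0.745 − 1/0.613) = 0.101 J.
v = √(2·0.101/0.0479) = 2.06 m/s.

2.06 m/s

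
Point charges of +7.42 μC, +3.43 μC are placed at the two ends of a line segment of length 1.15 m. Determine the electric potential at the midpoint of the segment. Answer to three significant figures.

1.70×10⁵ V

The total potential is the scalar sum of each charge's contribution, V = Σ kqᵢ/rᵢ.
Each charge is 0.575 m from the midpoint.
V = k[(7.42×10⁻⁶)/(0.575) + (3.43×10⁻⁶)/(0.575)] = 1.70×10⁵ V.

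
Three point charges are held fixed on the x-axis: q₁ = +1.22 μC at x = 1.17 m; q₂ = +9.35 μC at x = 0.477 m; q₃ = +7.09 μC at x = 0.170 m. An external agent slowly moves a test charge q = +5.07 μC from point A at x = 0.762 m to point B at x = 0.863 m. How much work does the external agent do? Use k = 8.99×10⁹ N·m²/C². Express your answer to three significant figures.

For quasistatic motion the external work equals the change in potential energy: W_ext = qΔV = q(V_B − V_A).
At A: distances to the source charges are 0.408 m, 0.285 m, 0.592 m; V_A = Σ kqᵢ/rᵢ = 4.29×10⁵ V.
At B: distances to the source charges are 0.307 m, 0.386 m, 0.693 m; V_B = Σ kqᵢ/rᵢ = 3.45×10⁵ V.
ΔV = V_B − V_A = -8.40×10⁴ V.
W_ext = qΔV = (5.07×10⁻⁶ C)(-8.40×10⁴ V) = -0.426 J.

-0.426 J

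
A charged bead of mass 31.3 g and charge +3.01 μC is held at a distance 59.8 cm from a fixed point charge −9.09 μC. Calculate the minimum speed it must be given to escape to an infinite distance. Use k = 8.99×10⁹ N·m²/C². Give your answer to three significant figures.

To just escape, total mechanical energy must reach zero at infinity: ½mv²_min + U = 0, so ½mv²_min = −U = |kQq|/r.
|U| = |kQq|/r = (8.99×10⁹ N·m²/C²)(9.09×10⁻⁶)(3.01×10⁻⁶)/(0.598) = 0.411 J.
v_min = √(2|U|/m) = √(2·0.411/0.0313) = 5.13 m/s.

5.13 m/s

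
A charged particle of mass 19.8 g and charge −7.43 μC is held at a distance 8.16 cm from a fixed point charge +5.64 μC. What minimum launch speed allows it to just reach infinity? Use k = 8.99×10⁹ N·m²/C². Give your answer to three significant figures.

To just escape, total mechanical energy must reach zero at infinity: ½mv²_min + U = 0, so ½mv²_min = −U = |kQq|/r.
|U| = |kQq|/r = (8.99×10⁹ N·m²/C²)(5.64×10⁻⁶)(7.43×10⁻⁶)/(0.0816) = 4.62 J.
v_min = √(2|U|/m) = √(2·4.62/0.0198) = 21.6 m/s.

21.6 m/s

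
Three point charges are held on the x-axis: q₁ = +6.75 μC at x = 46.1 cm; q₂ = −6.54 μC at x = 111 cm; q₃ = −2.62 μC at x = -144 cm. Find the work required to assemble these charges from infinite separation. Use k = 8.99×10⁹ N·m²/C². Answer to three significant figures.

-0.635 J

The work to assemble the configuration equals its total potential energy, U = Σ kqᵢqⱼ/rᵢⱼ over all pairs.
Pair separations: r₁₂ = 0.649 m, r₁₃ = 1.90 m, r₂₃ = 2.55 m.
U = (-0.612) + (-0.0836) + (0.0604) = -0.635 J.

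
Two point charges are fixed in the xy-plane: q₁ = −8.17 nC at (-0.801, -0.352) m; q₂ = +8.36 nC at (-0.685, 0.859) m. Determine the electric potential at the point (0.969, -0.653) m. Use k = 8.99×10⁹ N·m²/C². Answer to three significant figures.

-7.37 V

Electric potential is a scalar, so the contributions from each charge add algebraically: V = Σ kqᵢ/rᵢ.
Distances from the field point to each charge: r₁ = 1.80 m, r₂ = 2.24 m.
V = k[(-8.17×10⁻⁹)/(1.80) + (8.36×10⁻⁹)/(2.24)] = -7.37 V.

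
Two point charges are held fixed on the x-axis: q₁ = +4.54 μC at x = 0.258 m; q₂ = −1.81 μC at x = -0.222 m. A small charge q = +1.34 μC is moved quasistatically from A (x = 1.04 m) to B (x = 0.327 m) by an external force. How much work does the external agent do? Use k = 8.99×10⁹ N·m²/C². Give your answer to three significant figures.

0.700 J

For quasistatic motion the external work equals the change in potential energy: W_ext = qΔV = q(V_B − V_A).
At A: distances to the source charges are 0.782 m, 1.26 m; V_A = Σ kqᵢ/rᵢ = 3.93×10⁴ V.
At B: distances to the source charges are 0.0690 m, 0.549 m; V_B = Σ kqᵢ/rᵢ = 5.62×10⁵ V.
ΔV = V_B − V_A = 5.23×10⁵ V.
W_ext = qΔV = (1.34×10⁻⁶ C)(5.23×10⁵ V) = 0.700 J.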